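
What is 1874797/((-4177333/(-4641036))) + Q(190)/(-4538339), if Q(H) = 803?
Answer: 39488089313433223189/18958153269887 ≈ 2.0829e+6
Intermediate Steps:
1874797/((-4177333/(-4641036))) + Q(190)/(-4538339) = 1874797/((-4177333/(-4641036))) + 803/(-4538339) = 1874797/((-4177333*(-1/4641036))) + 803*(-1/4538339) = 1874797/(4177333/4641036) - 803/4538339 = 1874797*(4641036/4177333) - 803/4538339 = 8701000369692/4177333 - 803/4538339 = 39488089313433223189/18958153269887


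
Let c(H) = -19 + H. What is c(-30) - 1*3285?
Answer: -3334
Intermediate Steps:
c(-30) - 1*3285 = (-19 - 30) - 1*3285 = -49 - 3285 = -3334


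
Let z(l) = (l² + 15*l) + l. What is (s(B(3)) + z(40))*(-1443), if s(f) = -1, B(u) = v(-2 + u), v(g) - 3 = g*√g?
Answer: -3230877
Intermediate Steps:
v(g) = 3 + g^(3/2) (v(g) = 3 + g*√g = 3 + g^(3/2))
B(u) = 3 + (-2 + u)^(3/2)
z(l) = l² + 16*l
(s(B(3)) + z(40))*(-1443) = (-1 + 40*(16 + 40))*(-1443) = (-1 + 40*56)*(-1443) = (-1 + 2240)*(-1443) = 2239*(-1443) = -3230877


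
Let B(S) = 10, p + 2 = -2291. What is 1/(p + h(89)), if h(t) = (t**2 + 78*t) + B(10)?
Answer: 1/12580 ≈ 7.9491e-5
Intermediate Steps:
p = -2293 (p = -2 - 2291 = -2293)
h(t) = 10 + t**2 + 78*t (h(t) = (t**2 + 78*t) + 10 = 10 + t**2 + 78*t)
1/(p + h(89)) = 1/(-2293 + (10 + 89**2 + 78*89)) = 1/(-2293 + (10 + 7921 + 6942)) = 1/(-2293 + 14873) = 1/12580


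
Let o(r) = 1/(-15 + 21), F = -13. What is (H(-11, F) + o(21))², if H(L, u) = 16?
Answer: 9409/36 ≈ 261.36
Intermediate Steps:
o(r) = ⅙ (o(r) = 1/6 = ⅙)
(H(-11, F) + o(21))² = (16 + ⅙)² = (97/6)² = 9409/36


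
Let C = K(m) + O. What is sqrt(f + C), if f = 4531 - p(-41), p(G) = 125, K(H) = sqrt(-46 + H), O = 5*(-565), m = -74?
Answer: sqrt(1581 + 2*I*sqrt(30)) ≈ 39.762 + 0.1377*I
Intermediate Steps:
O = -2825
f = 4406 (f = 4531 - 1*125 = 4531 - 125 = 4406)
C = -2825 + 2*I*sqrt(30) (C = sqrt(-46 - 74) - 2825 = sqrt(-120) - 2825 = 2*I*sqrt(30) - 2825 = -2825 + 2*I*sqrt(30) ≈ -2825.0 + 10.954*I)
sqrt(f + C) = sqrt(4406 + (-2825 + 2*I*sqrt(30))) = sqrt(1581 + 2*I*sqrt(30))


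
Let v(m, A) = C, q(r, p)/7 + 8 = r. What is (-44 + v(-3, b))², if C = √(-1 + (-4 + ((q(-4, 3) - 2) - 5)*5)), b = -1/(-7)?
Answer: 1476 - 176*I*√115 ≈ 1476.0 - 1887.4*I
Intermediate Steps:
q(r, p) = -56 + 7*r
b = ⅐ (b = -1*(-⅐) = ⅐ ≈ 0.14286)
C = 2*I*√115 (C = √(-1 + (-4 + (((-56 + 7*(-4)) - 2) - 5)*5)) = √(-1 + (-4 + (((-56 - 28) - 2) - 5)*5)) = √(-1 + (-4 + ((-84 - 2) - 5)*5)) = √(-1 + (-4 + (-86 - 5)*5)) = √(-1 + (-4 - 91*5)) = √(-1 + (-4 - 455)) = √(-1 - 459) = √(-460) = 2*I*√115 ≈ 21.448*I)
v(m, A) = 2*I*√115
(-44 + v(-3, b))² = (-44 + 2*I*√115)²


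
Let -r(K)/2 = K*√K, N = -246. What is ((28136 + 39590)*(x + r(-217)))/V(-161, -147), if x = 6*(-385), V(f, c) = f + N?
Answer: 14222460/37 - 29393084*I*√217/407 ≈ 3.8439e+5 - 1.0639e+6*I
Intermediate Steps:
V(f, c) = -246 + f (V(f, c) = f - 246 = -246 + f)
x = -2310
r(K) = -2*K^(3/2) (r(K) = -2*K*√K = -2*K^(3/2))
((28136 + 39590)*(x + r(-217)))/V(-161, -147) = ((28136 + 39590)*(-2310 - (-434)*I*√217))/(-246 - 161) = (67726*(-2310 - (-434)*I*√217))/(-407) = (67726*(-2310 + 434*I*√217))*(-1/407) = (-156447060 + 29393084*I*√217)*(-1/407) = 14222460/37 - 29393084*I*√217/407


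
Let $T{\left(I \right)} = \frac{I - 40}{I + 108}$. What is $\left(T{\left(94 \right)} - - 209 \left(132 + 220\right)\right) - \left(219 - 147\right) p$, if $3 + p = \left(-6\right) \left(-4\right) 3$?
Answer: $\frac{6928627}{101} \approx 68600.0$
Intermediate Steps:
$T{\left(I \right)} = \frac{-40 + I}{108 + I}$ ($T{\left(I \right)} = \frac{I - 40}{108 + I} = \frac{-40 + I}{108 + I}$)
$p = 69$ ($p = -3 + \left(-6\right) \left(-4\right) 3 = -3 + 24 \cdot 3 = -3 + 72 = 69$)
$\left(T{\left(94 \right)} - - 209 \left(132 + 220\right)\right) - \left(219 - 147\right) p = \left(\frac{-40 + 94}{108 + 94} - - 209 \left(132 + 220\right)\right) - \left(219 - 147\right) 69 = \left(\frac{1}{202} \cdot 54 - \left(-209\right) 352\right) - 72 \cdot 69 = \left(\frac{1}{202} \cdot 54 - -73568\right) - 4968 = \left(\frac{27}{101} + 73568\right) - 4968 = \frac{7430395}{101} - 4968 = \frac{6928627}{101}$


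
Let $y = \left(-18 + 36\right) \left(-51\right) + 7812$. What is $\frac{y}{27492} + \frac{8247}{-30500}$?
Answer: $- \frac{1371627}{69875500} \approx -0.01963$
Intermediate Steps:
$y = 6894$ ($y = 18 \left(-51\right) + 7812 = -918 + 7812 = 6894$)
$\frac{y}{27492} + \frac{8247}{-30500} = \frac{6894}{27492} + \frac{8247}{-30500} = 6894 \cdot \frac{1}{27492} + 8247 \left(- \frac{1}{30500}\right) = \frac{1149}{4582} - \frac{8247}{30500} = - \frac{1371627}{69875500}$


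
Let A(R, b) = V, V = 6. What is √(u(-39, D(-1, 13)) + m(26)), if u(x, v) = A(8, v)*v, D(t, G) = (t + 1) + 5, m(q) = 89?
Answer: √119 ≈ 10.909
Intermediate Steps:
D(t, G) = 6 + t (D(t, G) = (1 + t) + 5 = 6 + t)
A(R, b) = 6
u(x, v) = 6*v
√(u(-39, D(-1, 13)) + m(26)) = √(6*(6 - 1) + 89) = √(6*5 + 89) = √(30 + 89) = √119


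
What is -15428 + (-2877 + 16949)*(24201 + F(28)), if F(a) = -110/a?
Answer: 2383400328/7 ≈ 3.4049e+8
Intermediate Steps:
-15428 + (-2877 + 16949)*(24201 + F(28)) = -15428 + (-2877 + 16949)*(24201 - 110/28) = -15428 + 14072*(24201 - 110*1/28) = -15428 + 14072*(24201 - 55/14) = -15428 + 14072*(338759/14) = -15428 + 2383508324/7 = 2383400328/7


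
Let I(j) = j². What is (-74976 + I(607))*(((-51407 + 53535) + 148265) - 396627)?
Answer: -72263030682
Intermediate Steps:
(-74976 + I(607))*(((-51407 + 53535) + 148265) - 396627) = (-74976 + 607²)*(((-51407 + 53535) + 148265) - 396627) = (-74976 + 368449)*((2128 + 148265) - 396627) = 293473*(150393 - 396627) = 293473*(-246234) = -72263030682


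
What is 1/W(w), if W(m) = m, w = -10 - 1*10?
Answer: -1/20 ≈ -0.050000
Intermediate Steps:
w = -20 (w = -10 - 10 = -20)
1/W(w) = 1/(-20) = -1/20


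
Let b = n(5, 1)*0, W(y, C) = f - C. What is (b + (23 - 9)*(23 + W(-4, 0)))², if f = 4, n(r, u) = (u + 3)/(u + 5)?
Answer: 142884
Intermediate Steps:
n(r, u) = (3 + u)/(5 + u)
W(y, C) = 4 - C
b = 0 (b = ((3 + 1)/(5 + 1))*0 = (4/6)*0 = ((⅙)*4)*0 = (⅔)*0 = 0)
(b + (23 - 9)*(23 + W(-4, 0)))² = (0 + (23 - 9)*(23 + (4 - 1*0)))² = (0 + 14*(23 + (4 + 0)))² = (0 + 14*(23 + 4))² = (0 + 14*27)² = (0 + 378)² = 378² = 142884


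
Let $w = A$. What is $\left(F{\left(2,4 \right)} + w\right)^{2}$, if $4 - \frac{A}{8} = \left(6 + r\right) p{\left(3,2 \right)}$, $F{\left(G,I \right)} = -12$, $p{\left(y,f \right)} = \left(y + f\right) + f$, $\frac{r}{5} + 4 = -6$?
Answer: $6170256$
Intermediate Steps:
$r = -50$ ($r = -20 + 5 \left(-6\right) = -20 - 30 = -50$)
$p{\left(y,f \right)} = y + 2 f$ ($p{\left(y,f \right)} = \left(f + y\right) + f = y + 2 f$)
$A = 2496$ ($A = 32 - 8 \left(6 - 50\right) \left(3 + 2 \cdot 2\right) = 32 - 8 \left(- 44 \left(3 + 4\right)\right) = 32 - 8 \left(\left(-44\right) 7\right) = 32 - -2464 = 32 + 2464 = 2496$)
$w = 2496$
$\left(F{\left(2,4 \right)} + w\right)^{2} = \left(-12 + 2496\right)^{2} = 2484^{2} = 6170256$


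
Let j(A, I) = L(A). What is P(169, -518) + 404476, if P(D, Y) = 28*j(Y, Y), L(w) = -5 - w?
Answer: 418840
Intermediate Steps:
j(A, I) = -5 - A
P(D, Y) = -140 - 28*Y (P(D, Y) = 28*(-5 - Y) = -140 - 28*Y)
P(169, -518) + 404476 = (-140 - 28*(-518)) + 404476 = (-140 + 14504) + 404476 = 14364 + 404476 = 418840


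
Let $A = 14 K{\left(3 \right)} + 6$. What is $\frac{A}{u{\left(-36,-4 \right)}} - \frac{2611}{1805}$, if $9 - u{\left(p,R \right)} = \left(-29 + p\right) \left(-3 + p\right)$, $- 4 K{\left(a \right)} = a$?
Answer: $- \frac{4391509}{3039620} \approx -1.4448$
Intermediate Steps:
$K{\left(a \right)} = - \frac{a}{4}$
$u{\left(p,R \right)} = 9 - \left(-29 + p\right) \left(-3 + p\right)$
$A = - \frac{9}{2}$ ($A = 14 \left(\left(- \frac{1}{4}\right) 3\right) + 6 = 14 \left(- \frac{3}{4}\right) + 6 = - \frac{21}{2} + 6 = - \frac{9}{2} \approx -4.5$)
$\frac{A}{u{\left(-36,-4 \right)}} - \frac{2611}{1805} = - \frac{9}{2 \left(-78 - \left(-36\right)^{2} + 32 \left(-36\right)\right)} - \frac{2611}{1805} = - \frac{9}{2 \left(-78 - 1296 - 1152\right)} - \frac{2611}{1805} = - \frac{9}{2 \left(-2526\right)} - \frac{2611}{1805} = \left(- \frac{9}{2}\right) \left(- \frac{1}{2526}\right) - \frac{2611}{1805} = \frac{3}{1684} - \frac{2611}{1805} = - \frac{4391509}{3039620}$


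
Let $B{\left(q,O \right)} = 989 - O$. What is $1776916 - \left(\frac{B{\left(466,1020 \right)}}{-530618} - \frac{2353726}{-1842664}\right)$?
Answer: $\frac{434344897400836295}{244437671588} \approx 1.7769 \cdot 10^{6}$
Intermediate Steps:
$1776916 - \left(\frac{B{\left(466,1020 \right)}}{-530618} - \frac{2353726}{-1842664}\right) = 1776916 - \left(\frac{989 - 1020}{-530618} - \frac{2353726}{-1842664}\right) = 1776916 - \left(\left(989 - 1020\right) \left(- \frac{1}{530618}\right) - - \frac{1176863}{921332}\right) = 1776916 - \left(\left(-31\right) \left(- \frac{1}{530618}\right) + \frac{1176863}{921332}\right) = 1776916 - \left(\frac{31}{530618} + \frac{1176863}{921332}\right) = 1776916 - \frac{312246626313}{244437671588} = \frac{434344897400836295}{244437671588}$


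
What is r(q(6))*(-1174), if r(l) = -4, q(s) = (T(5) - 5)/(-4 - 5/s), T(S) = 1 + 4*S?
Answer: 4696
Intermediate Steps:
q(s) = 16/(-4 - 5/s) (q(s) = ((1 + 4*5) - 5)/(-4 - 5/s) = ((1 + 20) - 5)/(-4 - 5/s) = (21 - 5)/(-4 - 5/s) = 16/(-4 - 5/s))
r(q(6))*(-1174) = -4*(-1174) = 4696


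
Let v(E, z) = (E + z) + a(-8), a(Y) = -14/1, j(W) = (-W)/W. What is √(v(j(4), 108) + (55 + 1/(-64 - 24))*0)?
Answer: √93 ≈ 9.6436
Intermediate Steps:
j(W) = -1
a(Y) = -14 (a(Y) = -14*1 = -14)
v(E, z) = -14 + E + z (v(E, z) = (E + z) - 14 = -14 + E + z)
√(v(j(4), 108) + (55 + 1/(-64 - 24))*0) = √((-14 - 1 + 108) + (55 + 1/(-64 - 24))*0) = √(93 + (55 + 1/(-88))*0) = √(93 + (55 - 1/88)*0) = √(93 + (4839/88)*0) = √(93 + 0) = √93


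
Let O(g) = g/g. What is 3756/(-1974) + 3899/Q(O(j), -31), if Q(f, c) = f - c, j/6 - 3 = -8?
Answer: 1262739/10528 ≈ 119.94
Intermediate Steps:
j = -30 (j = 18 + 6*(-8) = 18 - 48 = -30)
O(g) = 1
3756/(-1974) + 3899/Q(O(j), -31) = 3756/(-1974) + 3899/(1 - 1*(-31)) = 3756*(-1/1974) + 3899/(1 + 31) = -626/329 + 3899/32 = 1262739/10528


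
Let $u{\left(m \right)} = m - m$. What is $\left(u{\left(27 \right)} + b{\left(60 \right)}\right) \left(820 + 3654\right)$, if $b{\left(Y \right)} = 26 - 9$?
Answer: $76058$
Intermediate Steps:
$u{\left(m \right)} = 0$
$b{\left(Y \right)} = 17$ ($b{\left(Y \right)} = 26 - 9 = 17$)
$\left(u{\left(27 \right)} + b{\left(60 \right)}\right) \left(820 + 3654\right) = \left(0 + 17\right) \left(820 + 3654\right) = 17 \cdot 4474 = 76058$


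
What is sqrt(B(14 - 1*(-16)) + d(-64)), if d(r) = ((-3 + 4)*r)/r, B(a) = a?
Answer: sqrt(31) ≈ 5.5678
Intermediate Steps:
d(r) = 1 (d(r) = (1*r)/r = r/r = 1)
sqrt(B(14 - 1*(-16)) + d(-64)) = sqrt((14 - 1*(-16)) + 1) = sqrt((14 + 16) + 1) = sqrt(30 + 1) = sqrt(31)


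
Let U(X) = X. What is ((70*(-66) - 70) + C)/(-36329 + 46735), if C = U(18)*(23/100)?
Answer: -234293/520300 ≈ -0.45030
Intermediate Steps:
C = 207/50 (C = 18*(23/100) = 207/50 ≈ 4.1400)
((70*(-66) - 70) + C)/(-36329 + 46735) = ((70*(-66) - 70) + 207/50)/(-36329 + 46735) = ((-4620 - 70) + 207/50)/10406 = (-4690 + 207/50)*(1/10406) = -234293/50*1/10406 = -234293/520300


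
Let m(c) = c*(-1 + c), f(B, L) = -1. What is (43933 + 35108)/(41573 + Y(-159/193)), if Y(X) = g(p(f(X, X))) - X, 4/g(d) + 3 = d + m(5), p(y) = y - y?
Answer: 259333521/136404488 ≈ 1.9012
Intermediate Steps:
p(y) = 0
g(d) = 4/(17 + d) (g(d) = 4/(-3 + (d + 5*(-1 + 5))) = 4/(-3 + (d + 5*4)) = 4/(-3 + (d + 20)) = 4/(-3 + (20 + d)) = 4/(17 + d))
Y(X) = 4/17 - X (Y(X) = 4/(17 + 0) - X = 4/17 - X)
(43933 + 35108)/(41573 + Y(-159/193)) = (43933 + 35108)/(41573 + (4/17 - (-159)/193)) = 79041/(41573 + (4/17 - (-159)/193)) = 79041/(41573 + (4/17 - 1*(-159/193))) = 79041/(41573 + (4/17 + 159/193)) = 79041/(41573 + 3475/3281) = 79041/(136404488/3281) = 79041*(3281/136404488) = 259333521/136404488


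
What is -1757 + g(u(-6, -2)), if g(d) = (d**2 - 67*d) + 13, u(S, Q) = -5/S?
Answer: -64769/36 ≈ -1799.1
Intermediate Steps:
g(d) = 13 + d**2 - 67*d
-1757 + g(u(-6, -2)) = -1757 + (13 + (-5/(-6))**2 - (-335)/(-6)) = -1757 + (13 + (-5*(-1/6))**2 - (-335)*(-1)/6) = -1757 + (13 + (5/6)**2 - 67*5/6) = -1757 + (13 + 25/36 - 335/6) = -1757 - 1517/36 = -64769/36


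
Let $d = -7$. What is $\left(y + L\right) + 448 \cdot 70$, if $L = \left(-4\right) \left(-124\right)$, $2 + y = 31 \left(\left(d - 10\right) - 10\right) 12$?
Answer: $21810$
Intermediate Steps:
$y = -10046$ ($y = -2 + 31 \left(\left(-7 - 10\right) - 10\right) 12 = -2 + 31 \left(-17 - 10\right) 12 = -2 + 31 \left(-27\right) 12 = -2 - 10044 = -10046$)
$L = 496$
$\left(y + L\right) + 448 \cdot 70 = \left(-10046 + 496\right) + 448 \cdot 70 = -9550 + 31360 = 21810$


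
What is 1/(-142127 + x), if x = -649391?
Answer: -1/791518 ≈ -1.2634e-6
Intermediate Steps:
1/(-142127 + x) = 1/(-142127 - 649391) = 1/(-791518) = -1/791518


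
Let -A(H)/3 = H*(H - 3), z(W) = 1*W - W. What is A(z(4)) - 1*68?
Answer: -68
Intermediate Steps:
z(W) = 0 (z(W) = W - W = 0)
A(H) = -3*H*(-3 + H) (A(H) = -3*H*(H - 3) = -3*H*(-3 + H))
A(z(4)) - 1*68 = 3*0*(3 - 1*0) - 1*68 = 3*0*(3 + 0) - 68 = 3*0*3 - 68 = 0 - 68 = -68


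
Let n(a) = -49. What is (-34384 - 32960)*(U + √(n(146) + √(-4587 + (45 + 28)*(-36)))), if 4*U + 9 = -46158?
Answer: 777267612 - 67344*√(-49 + I*√7215) ≈ 7.7693e+8 - 5.7748e+5*I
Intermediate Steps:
U = -46167/4 (U = -9/4 + (¼)*(-46158) = -9/4 - 23079/2 = -46167/4 ≈ -11542.)
(-34384 - 32960)*(U + √(n(146) + √(-4587 + (45 + 28)*(-36)))) = (-34384 - 32960)*(-46167/4 + √(-49 + √(-4587 + (45 + 28)*(-36)))) = -67344*(-46167/4 + √(-49 + √(-4587 + 73*(-36)))) = -67344*(-46167/4 + √(-49 + √(-4587 - 2628))) = -67344*(-46167/4 + √(-49 + √(-7215))) = -67344*(-46167/4 + √(-49 + I*√7215)) = 777267612 - 67344*√(-49 + I*√7215)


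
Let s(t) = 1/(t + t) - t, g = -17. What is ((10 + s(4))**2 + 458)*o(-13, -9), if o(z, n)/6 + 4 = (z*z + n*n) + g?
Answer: 21786831/32 ≈ 6.8084e+5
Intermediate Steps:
o(z, n) = -126 + 6*n**2 + 6*z**2 (o(z, n) = -24 + 6*((z*z + n*n) - 17) = -24 + 6*((z**2 + n**2) - 17) = -24 + 6*((n**2 + z**2) - 17) = -24 + 6*(-17 + n**2 + z**2) = -24 + (-102 + 6*n**2 + 6*z**2) = -126 + 6*n**2 + 6*z**2)
s(t) = 1/(2*t) - t
((10 + s(4))**2 + 458)*o(-13, -9) = ((10 + ((1/2)/4 - 1*4))**2 + 458)*(-126 + 6*(-9)**2 + 6*(-13)**2) = ((10 + ((1/2)*(1/4) - 4))**2 + 458)*(-126 + 6*81 + 6*169) = ((10 + (1/8 - 4))**2 + 458)*(-126 + 486 + 1014) = ((10 - 31/8)**2 + 458)*1374 = ((49/8)**2 + 458)*1374 = (2401/64 + 458)*1374 = (31713/64)*1374 = 21786831/32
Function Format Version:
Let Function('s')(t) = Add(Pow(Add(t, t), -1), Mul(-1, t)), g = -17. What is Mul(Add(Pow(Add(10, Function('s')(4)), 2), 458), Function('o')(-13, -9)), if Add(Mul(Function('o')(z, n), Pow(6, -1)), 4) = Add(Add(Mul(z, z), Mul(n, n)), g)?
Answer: Rational(21786831, 32) ≈ 6.8084e+5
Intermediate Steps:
Function('o')(z, n) = Add(-126, Mul(6, Pow(n, 2)), Mul(6, Pow(z, 2))) (Function('o')(z, n) = Add(-24, Mul(6, Add(Add(Mul(z, z), Mul(n, n)), -17))) = Add(-24, Mul(6, Add(Add(Pow(z, 2), Pow(n, 2)), -17))) = Add(-24, Mul(6, Add(Add(Pow(n, 2), Pow(z, 2)), -17))) = Add(-24, Mul(6, Add(-17, Pow(n, 2), Pow(z, 2)))) = Add(-24, Add(-102, Mul(6, Pow(n, 2)), Mul(6, Pow(z, 2)))) = Add(-126, Mul(6, Pow(n, 2)), Mul(6, Pow(z, 2))))
Function('s')(t) = Add(Mul(Rational(1, 2), Pow(t, -1)), Mul(-1, t)) (Function('s')(t) = Add(Pow(Mul(2, t), -1), Mul(-1, t)) = Add(Mul(Rational(1, 2), Pow(t, -1)), Mul(-1, t)))
Mul(Add(Pow(Add(10, Function('s')(4)), 2), 458), Function('o')(-13, -9)) = Mul(Add(Pow(Add(10, Add(Mul(Rational(1, 2), Pow(4, -1)), Mul(-1, 4))), 2), 458), Add(-126, Mul(6, Pow(-9, 2)), Mul(6, Pow(-13, 2)))) = Mul(Add(Pow(Add(10, Add(Mul(Rational(1, 2), Rational(1, 4)), -4)), 2), 458), Add(-126, Mul(6, 81), Mul(6, 169))) = Mul(Add(Pow(Add(10, Add(Rational(1, 8), -4)), 2), 458), Add(-126, 486, 1014)) = Mul(Add(Pow(Add(10, Rational(-31, 8)), 2), 458), 1374) = Mul(Add(Pow(Rational(49, 8), 2), 458), 1374) = Mul(Add(Rational(2401, 64), 458), 1374) = Mul(Rational(31713, 64), 1374) = Rational(21786831, 32)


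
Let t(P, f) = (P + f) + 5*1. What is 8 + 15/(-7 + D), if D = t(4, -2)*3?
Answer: 127/14 ≈ 9.0714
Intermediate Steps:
t(P, f) = 5 + P + f (t(P, f) = (P + f) + 5 = 5 + P + f)
D = 21 (D = (5 + 4 - 2)*3 = 7*3 = 21)
8 + 15/(-7 + D) = 8 + 15/(-7 + 21) = 8 + 15/14 = 127/14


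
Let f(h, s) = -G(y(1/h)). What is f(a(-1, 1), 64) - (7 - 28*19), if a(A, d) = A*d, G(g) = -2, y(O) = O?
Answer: 527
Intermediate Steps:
f(h, s) = 2 (f(h, s) = -1*(-2) = 2)
f(a(-1, 1), 64) - (7 - 28*19) = 2 - (7 - 28*19) = 2 - (7 - 532) = 2 - 1*(-525) = 2 + 525 = 527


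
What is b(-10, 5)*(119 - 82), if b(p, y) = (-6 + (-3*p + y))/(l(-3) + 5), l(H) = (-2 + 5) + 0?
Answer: 1073/8 ≈ 134.13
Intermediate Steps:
l(H) = 3 (l(H) = 3 + 0 = 3)
b(p, y) = -¾ - 3*p/8 + y/8 (b(p, y) = (-6 + (-3*p + y))/(3 + 5) = (-6 + (y - 3*p))/8 = (-6 + y - 3*p)*(⅛) = -¾ - 3*p/8 + y/8)
b(-10, 5)*(119 - 82) = (-¾ - 3/8*(-10) + (⅛)*5)*(119 - 82) = (-¾ + 15/4 + 5/8)*37 = (29/8)*37 = 1073/8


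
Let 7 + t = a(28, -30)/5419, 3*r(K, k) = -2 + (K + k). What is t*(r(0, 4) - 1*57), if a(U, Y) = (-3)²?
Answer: 6409156/16257 ≈ 394.24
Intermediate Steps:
a(U, Y) = 9
r(K, k) = -⅔ + K/3 + k/3 (r(K, k) = (-2 + (K + k))/3 = (-2 + K + k)/3 = -⅔ + K/3 + k/3)
t = -37924/5419 (t = -7 + 9/5419 = -37924/5419 ≈ -6.9983)
t*(r(0, 4) - 1*57) = -37924*((-⅔ + (⅓)*0 + (⅓)*4) - 1*57)/5419 = -37924*((-⅔ + 0 + 4/3) - 57)/5419 = -37924*(⅔ - 57)/5419 = -37924/5419*(-169/3) = 6409156/16257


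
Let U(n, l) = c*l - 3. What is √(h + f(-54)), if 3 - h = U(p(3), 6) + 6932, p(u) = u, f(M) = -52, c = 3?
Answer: 2*I*√1749 ≈ 83.642*I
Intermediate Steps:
U(n, l) = -3 + 3*l (U(n, l) = 3*l - 3 = -3 + 3*l)
h = -6944 (h = 3 - ((-3 + 3*6) + 6932) = 3 - ((-3 + 18) + 6932) = 3 - (15 + 6932) = 3 - 1*6947 = 3 - 6947 = -6944)
√(h + f(-54)) = √(-6944 - 52) = √(-6996) = 2*I*√1749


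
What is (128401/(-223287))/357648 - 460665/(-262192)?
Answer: 574809695817407/327158871817428 ≈ 1.7570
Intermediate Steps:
(128401/(-223287))/357648 - 460665/(-262192) = (128401*(-1/223287))*(1/357648) - 460665*(-1/262192) = -128401/223287*1/357648 + 460665/262192 = -128401/79858148976 + 460665/262192 = 574809695817407/327158871817428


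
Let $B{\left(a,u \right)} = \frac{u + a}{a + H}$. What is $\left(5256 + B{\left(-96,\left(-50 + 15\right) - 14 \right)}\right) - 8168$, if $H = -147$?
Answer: $- \frac{707471}{243} \approx -2911.4$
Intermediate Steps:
$B{\left(a,u \right)} = \frac{a + u}{-147 + a}$ ($B{\left(a,u \right)} = \frac{u + a}{a - 147} = \frac{a + u}{-147 + a}$)
$\left(5256 + B{\left(-96,\left(-50 + 15\right) - 14 \right)}\right) - 8168 = \left(5256 + \frac{-96 + \left(\left(-50 + 15\right) - 14\right)}{-147 - 96}\right) - 8168 = \left(5256 + \frac{-96 - 49}{-243}\right) - 8168 = \left(5256 - \frac{-96 - 49}{243}\right) - 8168 = \left(5256 - - \frac{145}{243}\right) - 8168 = \left(5256 + \frac{145}{243}\right) - 8168 = \frac{1277353}{243} - 8168 = - \frac{707471}{243}$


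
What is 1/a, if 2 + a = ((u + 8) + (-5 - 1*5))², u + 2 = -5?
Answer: 1/79 ≈ 0.012658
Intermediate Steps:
u = -7 (u = -2 - 5 = -7)
a = 79 (a = -2 + ((-7 + 8) + (-5 - 1*5))² = -2 + (1 + (-5 - 5))² = -2 + (1 - 10)² = -2 + (-9)² = -2 + 81 = 79)
1/a = 1/79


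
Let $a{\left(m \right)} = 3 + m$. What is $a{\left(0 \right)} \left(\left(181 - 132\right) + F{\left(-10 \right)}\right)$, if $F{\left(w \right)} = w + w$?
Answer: $87$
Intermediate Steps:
$F{\left(w \right)} = 2 w$
$a{\left(0 \right)} \left(\left(181 - 132\right) + F{\left(-10 \right)}\right) = \left(3 + 0\right) \left(\left(181 - 132\right) + 2 \left(-10\right)\right) = 3 \left(49 - 20\right) = 3 \cdot 29 = 87$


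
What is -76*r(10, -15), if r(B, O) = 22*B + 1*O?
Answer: -15580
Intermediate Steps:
r(B, O) = O + 22*B (r(B, O) = 22*B + O = O + 22*B)
-76*r(10, -15) = -76*(-15 + 22*10) = -76*(-15 + 220) = -76*205 = -15580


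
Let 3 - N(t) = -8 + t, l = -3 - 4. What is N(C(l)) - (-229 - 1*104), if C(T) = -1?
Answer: 345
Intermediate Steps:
l = -7
N(t) = 11 - t (N(t) = 3 - (-8 + t) = 3 + (8 - t) = 11 - t)
N(C(l)) - (-229 - 1*104) = (11 - 1*(-1)) - (-229 - 1*104) = (11 + 1) - (-229 - 104) = 12 - 1*(-333) = 12 + 333 = 345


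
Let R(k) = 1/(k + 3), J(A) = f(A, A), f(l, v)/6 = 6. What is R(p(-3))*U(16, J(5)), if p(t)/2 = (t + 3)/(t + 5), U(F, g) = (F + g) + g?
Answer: 88/3 ≈ 29.333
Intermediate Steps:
f(l, v) = 36 (f(l, v) = 6*6 = 36)
J(A) = 36
U(F, g) = F + 2*g
p(t) = 2*(3 + t)/(5 + t) (p(t) = 2*((t + 3)/(t + 5)) = 2*((3 + t)/(5 + t)) = 2*(3 + t)/(5 + t))
R(k) = 1/(3 + k)
R(p(-3))*U(16, J(5)) = (16 + 2*36)/(3 + 2*(3 - 3)/(5 - 3)) = (16 + 72)/(3 + 2*0/2) = 88/(3 + 2*(1/2)*0) = 88/(3 + 0) = 88/3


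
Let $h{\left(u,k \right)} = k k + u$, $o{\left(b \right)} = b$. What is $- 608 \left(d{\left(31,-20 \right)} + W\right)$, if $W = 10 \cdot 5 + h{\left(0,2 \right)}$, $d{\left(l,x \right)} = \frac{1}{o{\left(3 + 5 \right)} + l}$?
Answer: $- \frac{1281056}{39} \approx -32848.0$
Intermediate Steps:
$h{\left(u,k \right)} = u + k^{2}$ ($h{\left(u,k \right)} = k^{2} + u = u + k^{2}$)
$d{\left(l,x \right)} = \frac{1}{8 + l}$ ($d{\left(l,x \right)} = \frac{1}{\left(3 + 5\right) + l} = \frac{1}{8 + l}$)
$W = 54$ ($W = 10 \cdot 5 + \left(0 + 2^{2}\right) = 50 + \left(0 + 4\right) = 50 + 4 = 54$)
$- 608 \left(d{\left(31,-20 \right)} + W\right) = - 608 \left(\frac{1}{8 + 31} + 54\right) = - 608 \left(\frac{1}{39} + 54\right) = \left(-608\right) \frac{2107}{39} = - \frac{1281056}{39}$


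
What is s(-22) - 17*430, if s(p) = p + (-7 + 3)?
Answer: -7336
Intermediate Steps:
s(p) = -4 + p (s(p) = p - 4 = -4 + p)
s(-22) - 17*430 = (-4 - 22) - 17*430 = -26 - 7310 = -7336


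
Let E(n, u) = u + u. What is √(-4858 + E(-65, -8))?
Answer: I*√4874 ≈ 69.814*I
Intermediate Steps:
E(n, u) = 2*u
√(-4858 + E(-65, -8)) = √(-4858 + 2*(-8)) = √(-4858 - 16) = √(-4874) = I*√4874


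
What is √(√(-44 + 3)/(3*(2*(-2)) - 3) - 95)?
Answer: √(-21375 - 15*I*√41)/15 ≈ 0.021898 - 9.7468*I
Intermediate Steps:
√(√(-44 + 3)/(3*(2*(-2)) - 3) - 95) = √(√(-41)/(3*(-4) - 3) - 95) = √((I*√41)/(-12 - 3) - 95) = √((I*√41)/(-15) - 95) = √((I*√41)*(-1/15) - 95) = √(-I*√41/15 - 95) = √(-95 - I*√41/15)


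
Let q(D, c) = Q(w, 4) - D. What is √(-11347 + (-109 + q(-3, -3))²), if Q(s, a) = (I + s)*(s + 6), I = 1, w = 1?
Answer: 31*I*√3 ≈ 53.694*I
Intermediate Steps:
Q(s, a) = (1 + s)*(6 + s) (Q(s, a) = (1 + s)*(s + 6) = (1 + s)*(6 + s))
q(D, c) = 14 - D (q(D, c) = (6 + 1² + 7*1) - D = (6 + 1 + 7) - D = 14 - D)
√(-11347 + (-109 + q(-3, -3))²) = √(-11347 + (-109 + (14 - 1*(-3)))²) = √(-11347 + (-109 + (14 + 3))²) = √(-11347 + (-109 + 17)²) = √(-11347 + (-92)²) = √(-11347 + 8464) = √(-2883) = 31*I*√3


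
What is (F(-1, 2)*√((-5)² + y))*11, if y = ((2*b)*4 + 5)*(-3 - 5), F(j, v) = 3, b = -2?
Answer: 33*√113 ≈ 350.79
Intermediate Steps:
y = 88 (y = ((2*(-2))*4 + 5)*(-3 - 5) = (-4*4 + 5)*(-8) = (-16 + 5)*(-8) = -11*(-8) = 88)
(F(-1, 2)*√((-5)² + y))*11 = (3*√((-5)² + 88))*11 = (3*√(25 + 88))*11 = (3*√113)*11 = 33*√113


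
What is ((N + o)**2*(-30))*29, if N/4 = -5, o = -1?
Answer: -383670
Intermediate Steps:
N = -20 (N = 4*(-5) = -20)
((N + o)**2*(-30))*29 = ((-20 - 1)**2*(-30))*29 = ((-21)**2*(-30))*29 = (441*(-30))*29 = -13230*29 = -383670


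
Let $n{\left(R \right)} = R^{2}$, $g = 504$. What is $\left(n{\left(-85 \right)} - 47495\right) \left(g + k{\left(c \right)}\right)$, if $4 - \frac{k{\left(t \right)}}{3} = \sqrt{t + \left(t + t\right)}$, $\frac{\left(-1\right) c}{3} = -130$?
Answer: $-20779320 + 362430 \sqrt{130} \approx -1.6647 \cdot 10^{7}$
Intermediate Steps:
$c = 390$ ($c = \left(-3\right) \left(-130\right) = 390$)
$k{\left(t \right)} = 12 - 3 \sqrt{3} \sqrt{t}$ ($k{\left(t \right)} = 12 - 3 \sqrt{t + \left(t + t\right)} = 12 - 3 \sqrt{t + 2 t} = 12 - 3 \sqrt{3 t} = 12 - 3 \sqrt{3} \sqrt{t}$)
$\left(n{\left(-85 \right)} - 47495\right) \left(g + k{\left(c \right)}\right) = \left(\left(-85\right)^{2} - 47495\right) \left(504 + \left(12 - 3 \sqrt{3} \sqrt{390}\right)\right) = \left(7225 - 47495\right) \left(504 + \left(12 - 9 \sqrt{130}\right)\right) = - 40270 \left(516 - 9 \sqrt{130}\right) = -20779320 + 362430 \sqrt{130}$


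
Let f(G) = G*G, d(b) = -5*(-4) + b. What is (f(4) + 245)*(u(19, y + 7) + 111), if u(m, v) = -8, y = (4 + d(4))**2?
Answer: 26883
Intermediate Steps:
d(b) = 20 + b
y = 784 (y = (4 + (20 + 4))**2 = (4 + 24)**2 = 28**2 = 784)
f(G) = G**2
(f(4) + 245)*(u(19, y + 7) + 111) = (4**2 + 245)*(-8 + 111) = (16 + 245)*103 = 261*103 = 26883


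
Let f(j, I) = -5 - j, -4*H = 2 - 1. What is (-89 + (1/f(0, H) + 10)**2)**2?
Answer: 30976/625 ≈ 49.562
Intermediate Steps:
H = -1/4 (H = -(2 - 1)/4 = -1/4*1 = -1/4 ≈ -0.25000)
(-89 + (1/f(0, H) + 10)**2)**2 = (-89 + (1/(-5 - 1*0) + 10)**2)**2 = (-89 + (1/(-5 + 0) + 10)**2)**2 = (-89 + (1/(-5) + 10)**2)**2 = (-89 + (-1/5 + 10)**2)**2 = (-89 + (49/5)**2)**2 = (-89 + 2401/25)**2 = (176/25)**2 = 30976/625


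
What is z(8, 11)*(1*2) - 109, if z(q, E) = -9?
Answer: -127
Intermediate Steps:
z(8, 11)*(1*2) - 109 = -9*2 - 109 = -18 - 109 = -127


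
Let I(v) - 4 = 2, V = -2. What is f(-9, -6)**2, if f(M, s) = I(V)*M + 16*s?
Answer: 22500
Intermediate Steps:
I(v) = 6 (I(v) = 4 + 2 = 6)
f(M, s) = 6*M + 16*s
f(-9, -6)**2 = (6*(-9) + 16*(-6))**2 = (-54 - 96)**2 = (-150)**2 = 22500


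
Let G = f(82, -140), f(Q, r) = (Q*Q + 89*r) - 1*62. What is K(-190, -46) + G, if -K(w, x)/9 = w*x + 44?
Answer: -84854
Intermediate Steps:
K(w, x) = -396 - 9*w*x (K(w, x) = -9*(w*x + 44) = -9*(44 + w*x) = -396 - 9*w*x)
f(Q, r) = -62 + Q² + 89*r (f(Q, r) = (Q² + 89*r) - 62 = -62 + Q² + 89*r)
G = -5798 (G = -62 + 82² + 89*(-140) = -62 + 6724 - 12460 = -5798)
K(-190, -46) + G = (-396 - 9*(-190)*(-46)) - 5798 = (-396 - 78660) - 5798 = -79056 - 5798 = -84854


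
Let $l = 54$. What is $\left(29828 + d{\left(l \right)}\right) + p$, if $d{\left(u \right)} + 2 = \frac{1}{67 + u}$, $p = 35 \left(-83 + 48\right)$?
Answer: $\frac{3460722}{121} \approx 28601.0$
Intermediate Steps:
$p = -1225$ ($p = 35 \left(-35\right) = -1225$)
$d{\left(u \right)} = -2 + \frac{1}{67 + u}$
$\left(29828 + d{\left(l \right)}\right) + p = \left(29828 + \frac{-133 - 108}{67 + 54}\right) - 1225 = \left(29828 + \frac{-133 - 108}{121}\right) - 1225 = \left(29828 + \frac{1}{121} \left(-241\right)\right) - 1225 = \left(29828 - \frac{241}{121}\right) - 1225 = \frac{3608947}{121} - 1225 = \frac{3460722}{121}$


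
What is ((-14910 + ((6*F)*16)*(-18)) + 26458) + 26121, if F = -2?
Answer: 41125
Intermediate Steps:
((-14910 + ((6*F)*16)*(-18)) + 26458) + 26121 = ((-14910 + ((6*(-2))*16)*(-18)) + 26458) + 26121 = ((-14910 - 12*16*(-18)) + 26458) + 26121 = ((-14910 - 192*(-18)) + 26458) + 26121 = ((-14910 + 3456) + 26458) + 26121 = (-11454 + 26458) + 26121 = 15004 + 26121 = 41125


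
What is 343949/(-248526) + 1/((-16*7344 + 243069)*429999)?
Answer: -229268863843769/165661983772010 ≈ -1.3840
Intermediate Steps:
343949/(-248526) + 1/((-16*7344 + 243069)*429999) = 343949*(-1/248526) + (1/429999)/(-117504 + 243069) = -343949/248526 + (1/429999)/125565 = -343949/248526 + (1/125565)*(1/429999) = -343949/248526 + 1/53992824435 = -229268863843769/165661983772010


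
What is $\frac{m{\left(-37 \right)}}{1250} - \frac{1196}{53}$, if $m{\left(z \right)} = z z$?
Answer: $- \frac{1422443}{66250} \approx -21.471$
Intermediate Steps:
$m{\left(z \right)} = z^{2}$
$\frac{m{\left(-37 \right)}}{1250} - \frac{1196}{53} = \frac{\left(-37\right)^{2}}{1250} - \frac{1196}{53} = 1369 \cdot \frac{1}{1250} - \frac{1196}{53} = \frac{1369}{1250} - \frac{1196}{53} = - \frac{1422443}{66250}$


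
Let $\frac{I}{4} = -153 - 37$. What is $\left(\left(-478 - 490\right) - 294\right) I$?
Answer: $959120$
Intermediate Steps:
$I = -760$ ($I = 4 \left(-153 - 37\right) = 4 \left(-190\right) = -760$)
$\left(\left(-478 - 490\right) - 294\right) I = \left(\left(-478 - 490\right) - 294\right) \left(-760\right) = \left(-968 - 294\right) \left(-760\right) = \left(-1262\right) \left(-760\right) = 959120$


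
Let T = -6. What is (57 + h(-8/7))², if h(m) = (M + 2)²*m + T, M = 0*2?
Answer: 105625/49 ≈ 2155.6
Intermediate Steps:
M = 0
h(m) = -6 + 4*m (h(m) = (0 + 2)²*m - 6 = 2²*m - 6 = 4*m - 6 = -6 + 4*m)
(57 + h(-8/7))² = (57 + (-6 + 4*(-8/7)))² = (57 + (-6 - 32/7))² = (57 - 74/7)² = (325/7)² = 105625/49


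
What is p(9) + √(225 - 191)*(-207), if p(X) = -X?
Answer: -9 - 207*√34 ≈ -1216.0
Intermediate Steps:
p(9) + √(225 - 191)*(-207) = -1*9 + √(225 - 191)*(-207) = -9 + √34*(-207) = -9 - 207*√34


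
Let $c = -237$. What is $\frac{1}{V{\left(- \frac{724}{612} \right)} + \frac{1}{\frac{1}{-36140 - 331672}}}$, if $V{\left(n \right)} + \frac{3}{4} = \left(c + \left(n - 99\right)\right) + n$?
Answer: $- \frac{612}{225308483} \approx -2.7163 \cdot 10^{-6}$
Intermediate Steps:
$V{\left(n \right)} = - \frac{1347}{4} + 2 n$ ($V{\left(n \right)} = - \frac{3}{4} + \left(\left(-237 + \left(n - 99\right)\right) + n\right) = - \frac{3}{4} + \left(\left(-237 + \left(-99 + n\right)\right) + n\right) = - \frac{3}{4} + \left(\left(-336 + n\right) + n\right) = - \frac{3}{4} + \left(-336 + 2 n\right) = - \frac{1347}{4} + 2 n$)
$\frac{1}{V{\left(- \frac{724}{612} \right)} + \frac{1}{\frac{1}{-36140 - 331672}}} = \frac{1}{\left(- \frac{1347}{4} + 2 \left(- \frac{724}{612}\right)\right) + \frac{1}{\frac{1}{-36140 - 331672}}} = \frac{1}{\left(- \frac{1347}{4} + 2 \left(\left(-724\right) \frac{1}{612}\right)\right) + \frac{1}{\frac{1}{-367812}}} = \frac{1}{\left(- \frac{1347}{4} + 2 \left(- \frac{181}{153}\right)\right) + \frac{1}{- \frac{1}{367812}}} = \frac{1}{\left(- \frac{1347}{4} - \frac{362}{153}\right) - 367812} = \frac{1}{- \frac{207539}{612} - 367812} = \frac{1}{- \frac{225308483}{612}} = - \frac{612}{225308483}$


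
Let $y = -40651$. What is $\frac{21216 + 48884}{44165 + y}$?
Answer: $\frac{35050}{1757} \approx 19.949$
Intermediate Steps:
$\frac{21216 + 48884}{44165 + y} = \frac{21216 + 48884}{44165 - 40651} = \frac{70100}{3514} = 70100 \cdot \frac{1}{3514} = \frac{35050}{1757}$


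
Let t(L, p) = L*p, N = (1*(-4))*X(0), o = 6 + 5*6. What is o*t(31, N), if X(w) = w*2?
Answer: 0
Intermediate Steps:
X(w) = 2*w
o = 36 (o = 6 + 30 = 36)
N = 0 (N = (1*(-4))*(2*0) = -4*0 = 0)
o*t(31, N) = 36*(31*0) = 36*0 = 0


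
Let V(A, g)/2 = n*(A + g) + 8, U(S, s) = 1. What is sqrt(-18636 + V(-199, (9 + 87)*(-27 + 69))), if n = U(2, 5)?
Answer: I*sqrt(10954) ≈ 104.66*I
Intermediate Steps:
n = 1
V(A, g) = 16 + 2*A + 2*g (V(A, g) = 2*(1*(A + g) + 8) = 2*((A + g) + 8) = 2*(8 + A + g) = 16 + 2*A + 2*g)
sqrt(-18636 + V(-199, (9 + 87)*(-27 + 69))) = sqrt(-18636 + (16 + 2*(-199) + 2*((9 + 87)*(-27 + 69)))) = sqrt(-18636 + (16 - 398 + 2*(96*42))) = sqrt(-18636 + (16 - 398 + 2*4032)) = sqrt(-18636 + (16 - 398 + 8064)) = sqrt(-18636 + 7682) = sqrt(-10954) = I*sqrt(10954)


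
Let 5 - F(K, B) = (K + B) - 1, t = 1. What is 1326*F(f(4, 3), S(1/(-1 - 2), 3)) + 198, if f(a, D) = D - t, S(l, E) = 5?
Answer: -1128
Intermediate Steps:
f(a, D) = -1 + D (f(a, D) = D - 1*1 = D - 1 = -1 + D)
F(K, B) = 6 - B - K (F(K, B) = 5 - ((K + B) - 1) = 5 - ((B + K) - 1) = 5 - (-1 + B + K) = 5 + (1 - B - K) = 6 - B - K)
1326*F(f(4, 3), S(1/(-1 - 2), 3)) + 198 = 1326*(6 - 1*5 - (-1 + 3)) + 198 = 1326*(6 - 5 - 1*2) + 198 = 1326*(6 - 5 - 2) + 198 = 1326*(-1) + 198 = -1326 + 198 = -1128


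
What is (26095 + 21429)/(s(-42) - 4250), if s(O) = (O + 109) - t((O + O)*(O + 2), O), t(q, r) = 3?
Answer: -23762/2093 ≈ -11.353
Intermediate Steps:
s(O) = 106 + O (s(O) = (O + 109) - 1*3 = (109 + O) - 3 = 106 + O)
(26095 + 21429)/(s(-42) - 4250) = (26095 + 21429)/((106 - 42) - 4250) = 47524/(64 - 4250) = 47524/(-4186) = 47524*(-1/4186) = -23762/2093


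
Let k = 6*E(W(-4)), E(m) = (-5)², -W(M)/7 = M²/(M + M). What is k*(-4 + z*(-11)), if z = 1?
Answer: -2250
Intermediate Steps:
W(M) = -7*M/2 (W(M) = -7*M²/(M + M) = -7*M²/(2*M) = -7*1/(2*M)*M² = -7*M/2)
E(m) = 25
k = 150 (k = 6*25 = 150)
k*(-4 + z*(-11)) = 150*(-4 + 1*(-11)) = 150*(-4 - 11) = 150*(-15) = -2250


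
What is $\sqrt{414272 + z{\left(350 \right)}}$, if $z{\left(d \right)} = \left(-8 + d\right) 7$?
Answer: $\sqrt{416666} \approx 645.5$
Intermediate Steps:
$z{\left(d \right)} = -56 + 7 d$
$\sqrt{414272 + z{\left(350 \right)}} = \sqrt{414272 + \left(-56 + 7 \cdot 350\right)} = \sqrt{414272 + \left(-56 + 2450\right)} = \sqrt{414272 + 2394} = \sqrt{416666}$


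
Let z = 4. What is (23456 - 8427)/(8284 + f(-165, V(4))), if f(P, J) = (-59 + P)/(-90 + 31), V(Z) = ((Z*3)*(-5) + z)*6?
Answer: 886711/488980 ≈ 1.8134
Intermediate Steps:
V(Z) = 24 - 90*Z (V(Z) = ((Z*3)*(-5) + 4)*6 = ((3*Z)*(-5) + 4)*6 = (-15*Z + 4)*6 = (4 - 15*Z)*6 = 24 - 90*Z)
f(P, J) = 1 - P/59 (f(P, J) = (-59 + P)/(-59) = (-59 + P)*(-1/59) = 1 - P/59)
(23456 - 8427)/(8284 + f(-165, V(4))) = (23456 - 8427)/(8284 + (1 - 1/59*(-165))) = 15029/(8284 + (1 + 165/59)) = 15029/(8284 + 224/59) = 15029/(488980/59) = 15029*(59/488980) = 886711/488980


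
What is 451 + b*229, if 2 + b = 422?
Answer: 96631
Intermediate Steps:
b = 420 (b = -2 + 422 = 420)
451 + b*229 = 451 + 420*229 = 451 + 96180 = 96631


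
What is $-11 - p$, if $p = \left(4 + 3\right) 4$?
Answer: $-39$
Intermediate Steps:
$p = 28$ ($p = 7 \cdot 4 = 28$)
$-11 - p = -11 - 28 = -39$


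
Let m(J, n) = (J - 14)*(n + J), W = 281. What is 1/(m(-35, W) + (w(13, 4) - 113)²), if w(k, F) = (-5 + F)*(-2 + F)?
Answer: 1/1171 ≈ 0.00085397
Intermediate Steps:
m(J, n) = (-14 + J)*(J + n)
1/(m(-35, W) + (w(13, 4) - 113)²) = 1/(((-35)² - 14*(-35) - 14*281 - 35*281) + ((10 + 4² - 7*4) - 113)²) = 1/((1225 + 490 - 3934 - 9835) + ((10 + 16 - 28) - 113)²) = 1/(-12054 + (-2 - 113)²) = 1/(-12054 + (-115)²) = 1/(-12054 + 13225) = 1/1171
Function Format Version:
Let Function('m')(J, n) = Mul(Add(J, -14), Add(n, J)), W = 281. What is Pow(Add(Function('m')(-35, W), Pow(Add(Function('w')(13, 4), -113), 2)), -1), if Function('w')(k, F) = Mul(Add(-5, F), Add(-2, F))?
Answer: Rational(1, 1171) ≈ 0.00085397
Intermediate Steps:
Function('m')(J, n) = Mul(Add(-14, J), Add(J, n))
Pow(Add(Function('m')(-35, W), Pow(Add(Function('w')(13, 4), -113), 2)), -1) = Pow(Add(Add(Pow(-35, 2), Mul(-14, -35), Mul(-14, 281), Mul(-35, 281)), Pow(Add(Add(10, Pow(4, 2), Mul(-7, 4)), -113), 2)), -1) = Pow(Add(Add(1225, 490, -3934, -9835), Pow(Add(Add(10, 16, -28), -113), 2)), -1) = Pow(Add(-12054, Pow(Add(-2, -113), 2)), -1) = Pow(Add(-12054, Pow(-115, 2)), -1) = Pow(Add(-12054, 13225), -1) = Pow(1171, -1) = Rational(1, 1171)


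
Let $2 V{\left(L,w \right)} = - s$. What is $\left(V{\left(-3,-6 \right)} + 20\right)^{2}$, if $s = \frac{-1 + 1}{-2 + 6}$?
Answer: $400$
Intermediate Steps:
$s = 0$ ($s = \frac{0}{4} = 0 \cdot \frac{1}{4} = 0$)
$V{\left(L,w \right)} = 0$ ($V{\left(L,w \right)} = \frac{\left(-1\right) 0}{2} = \frac{1}{2} \cdot 0 = 0$)
$\left(V{\left(-3,-6 \right)} + 20\right)^{2} = \left(0 + 20\right)^{2} = 20^{2} = 400$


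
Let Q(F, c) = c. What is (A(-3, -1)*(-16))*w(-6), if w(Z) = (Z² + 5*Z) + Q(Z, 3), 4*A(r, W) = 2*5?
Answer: -360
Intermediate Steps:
A(r, W) = 5/2 (A(r, W) = (2*5)/4 = (¼)*10 = 5/2)
w(Z) = 3 + Z² + 5*Z (w(Z) = (Z² + 5*Z) + 3 = 3 + Z² + 5*Z)
(A(-3, -1)*(-16))*w(-6) = ((5/2)*(-16))*(3 + (-6)² + 5*(-6)) = -40*(3 + 36 - 30) = -40*9 = -360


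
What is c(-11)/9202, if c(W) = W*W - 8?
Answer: 113/9202 ≈ 0.012280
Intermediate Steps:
c(W) = -8 + W² (c(W) = W² - 8 = -8 + W²)
c(-11)/9202 = (-8 + (-11)²)/9202 = (-8 + 121)*(1/9202) = 113*(1/9202) = 113/9202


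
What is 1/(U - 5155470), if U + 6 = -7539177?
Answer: -1/12694653 ≈ -7.8773e-8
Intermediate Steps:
U = -7539183 (U = -6 - 7539177 = -7539183)
1/(U - 5155470) = 1/(-7539183 - 5155470) = 1/(-12694653) = -1/12694653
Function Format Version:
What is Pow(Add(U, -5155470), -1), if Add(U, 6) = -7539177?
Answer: Rational(-1, 12694653) ≈ -7.8773e-8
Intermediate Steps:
U = -7539183 (U = Add(-6, -7539177) = -7539183)
Pow(Add(U, -5155470), -1) = Pow(Add(-7539183, -5155470), -1) = Pow(-12694653, -1) = Rational(-1, 12694653)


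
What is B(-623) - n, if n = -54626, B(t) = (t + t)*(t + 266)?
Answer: 499448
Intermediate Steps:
B(t) = 2*t*(266 + t) (B(t) = (2*t)*(266 + t) = 2*t*(266 + t))
B(-623) - n = 2*(-623)*(266 - 623) - 1*(-54626) = 2*(-623)*(-357) + 54626 = 444822 + 54626 = 499448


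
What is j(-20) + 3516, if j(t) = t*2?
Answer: 3476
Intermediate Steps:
j(t) = 2*t
j(-20) + 3516 = 2*(-20) + 3516 = -40 + 3516 = 3476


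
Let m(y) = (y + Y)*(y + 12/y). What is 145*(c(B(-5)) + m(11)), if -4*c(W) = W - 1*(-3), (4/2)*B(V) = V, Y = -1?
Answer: 1541205/88 ≈ 17514.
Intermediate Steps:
B(V) = V/2
c(W) = -¾ - W/4 (c(W) = -(W - 1*(-3))/4 = -(W + 3)/4 = -(3 + W)/4 = -¾ - W/4)
m(y) = (-1 + y)*(y + 12/y) (m(y) = (y - 1)*(y + 12/y) = (-1 + y)*(y + 12/y))
145*(c(B(-5)) + m(11)) = 145*((-¾ - (-5)/8) + (12 + 11² - 1*11 - 12/11)) = 145*((-¾ - ¼*(-5/2)) + (12 + 121 - 11 - 12*1/11)) = 145*((-¾ + 5/8) + (12 + 121 - 11 - 12/11)) = 145*(-⅛ + 1330/11) = 145*(10629/88) = 1541205/88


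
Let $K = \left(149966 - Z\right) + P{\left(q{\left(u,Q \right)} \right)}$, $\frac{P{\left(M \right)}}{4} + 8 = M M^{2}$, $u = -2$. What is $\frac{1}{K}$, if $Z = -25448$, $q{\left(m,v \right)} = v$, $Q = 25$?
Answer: $\frac{1}{237882} \approx 4.2038 \cdot 10^{-6}$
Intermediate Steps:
$P{\left(M \right)} = -32 + 4 M^{3}$ ($P{\left(M \right)} = -32 + 4 M M^{2} = -32 + 4 M^{3}$)
$K = 237882$ ($K = \left(149966 - -25448\right) - \left(32 - 4 \cdot 25^{3}\right) = \left(149966 + 25448\right) + \left(-32 + 4 \cdot 15625\right) = 175414 + \left(-32 + 62500\right) = 175414 + 62468 = 237882$)
$\frac{1}{K} = \frac{1}{237882}$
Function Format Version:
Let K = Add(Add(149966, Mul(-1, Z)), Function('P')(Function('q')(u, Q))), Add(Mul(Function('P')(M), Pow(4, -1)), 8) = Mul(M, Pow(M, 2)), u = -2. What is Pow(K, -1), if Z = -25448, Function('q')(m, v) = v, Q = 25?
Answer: Rational(1, 237882) ≈ 4.2038e-6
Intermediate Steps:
Function('P')(M) = Add(-32, Mul(4, Pow(M, 3))) (Function('P')(M) = Add(-32, Mul(4, Mul(M, Pow(M, 2)))) = Add(-32, Mul(4, Pow(M, 3))))
K = 237882 (K = Add(Add(149966, Mul(-1, -25448)), Add(-32, Mul(4, Pow(25, 3)))) = Add(Add(149966, 25448), Add(-32, Mul(4, 15625))) = Add(175414, Add(-32, 62500)) = Add(175414, 62468) = 237882)
Pow(K, -1) = Pow(237882, -1) = Rational(1, 237882)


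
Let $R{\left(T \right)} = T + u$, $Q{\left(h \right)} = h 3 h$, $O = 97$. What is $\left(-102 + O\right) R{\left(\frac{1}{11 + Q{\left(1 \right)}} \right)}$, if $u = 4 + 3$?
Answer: $- \frac{495}{14} \approx -35.357$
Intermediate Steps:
$Q{\left(h \right)} = 3 h^{2}$ ($Q{\left(h \right)} = 3 h h = 3 h^{2}$)
$u = 7$
$R{\left(T \right)} = 7 + T$ ($R{\left(T \right)} = T + 7 = 7 + T$)
$\left(-102 + O\right) R{\left(\frac{1}{11 + Q{\left(1 \right)}} \right)} = \left(-102 + 97\right) \left(7 + \frac{1}{11 + 3 \cdot 1^{2}}\right) = - 5 \left(7 + \frac{1}{11 + 3 \cdot 1}\right) = - 5 \left(7 + \frac{1}{11 + 3}\right) = - 5 \left(7 + \frac{1}{14}\right) = \left(-5\right) \frac{99}{14} = - \frac{495}{14}$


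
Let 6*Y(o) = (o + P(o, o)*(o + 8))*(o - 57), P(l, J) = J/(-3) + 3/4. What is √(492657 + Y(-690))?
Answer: √80685255/2 ≈ 4491.3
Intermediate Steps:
P(l, J) = ¾ - J/3 (P(l, J) = J*(-⅓) + 3*(¼) = -J/3 + ¾ = ¾ - J/3)
Y(o) = (-57 + o)*(o + (8 + o)*(¾ - o/3))/6 (Y(o) = ((o + (¾ - o/3)*(o + 8))*(o - 57))/6 = ((o + (¾ - o/3)*(8 + o))*(-57 + o))/6 = ((o + (8 + o)*(¾ - o/3))*(-57 + o))/6 = ((-57 + o)*(o + (8 + o)*(¾ - o/3)))/6 = (-57 + o)*(o + (8 + o)*(¾ - o/3))/6)
√(492657 + Y(-690)) = √(492657 + (-57 - 1/18*(-690)³ + (217/72)*(-690)² + (233/24)*(-690))) = √(492657 + (-57 - 1/18*(-328509000) + (217/72)*476100 - 26795/4)) = √(492657 + (-57 + 18250500 + 2869825/2 - 26795/4)) = √(492657 + 78714627/4) = √(80685255/4) = √80685255/2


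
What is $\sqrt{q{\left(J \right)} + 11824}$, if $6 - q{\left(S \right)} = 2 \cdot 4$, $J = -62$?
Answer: $\sqrt{11822} \approx 108.73$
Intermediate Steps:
$q{\left(S \right)} = -2$ ($q{\left(S \right)} = 6 - 2 \cdot 4 = 6 - 8 = -2$)
$\sqrt{q{\left(J \right)} + 11824} = \sqrt{-2 + 11824} = \sqrt{11822}$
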